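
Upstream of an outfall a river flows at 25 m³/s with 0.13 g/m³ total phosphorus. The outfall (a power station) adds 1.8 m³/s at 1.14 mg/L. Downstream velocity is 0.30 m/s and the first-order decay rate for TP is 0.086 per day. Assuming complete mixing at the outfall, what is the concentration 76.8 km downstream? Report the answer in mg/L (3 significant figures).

After complete mixing, C₀ = (1.8·1.14 + 25·0.13) / 26.8 = 0.1978 mg/L.
Travel time t = 7.68e+04 m / 0.30 m/s = 2.56e+05 s = 2.963 d.
C = 0.1978·exp(−0.086·2.963) = 0.1978·0.7751 = 0.1533 mg/L.

0.153 mg/L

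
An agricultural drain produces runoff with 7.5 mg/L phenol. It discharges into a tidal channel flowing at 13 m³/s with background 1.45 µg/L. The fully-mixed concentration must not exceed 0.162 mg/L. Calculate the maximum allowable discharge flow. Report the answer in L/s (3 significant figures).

284 L/s

1.45 µg/L = 0.00145 mg/L.
Mass balance at complete mixing: C_std·(Q_w + Q_r) = Q_w·C_e + Q_r·C_b.
Rearranging, Q_w = Q_r·(C_std − C_b)/(C_e − C_std) = 13·(0.162 − 0.00145) / (7.5 − 0.162) = 0.2844 m³/s.
= 284.4 L/s.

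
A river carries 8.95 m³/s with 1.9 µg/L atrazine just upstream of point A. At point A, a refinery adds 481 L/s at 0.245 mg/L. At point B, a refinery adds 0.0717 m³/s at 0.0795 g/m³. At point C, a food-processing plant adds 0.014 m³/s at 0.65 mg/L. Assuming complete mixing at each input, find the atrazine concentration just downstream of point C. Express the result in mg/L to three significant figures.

0.0157 mg/L

1.9 µg/L = 0.0019 mg/L.
481 L/s = 0.481 m³/s.
After input A: C = (8.95·0.0019 + 0.481·0.245) / 9.431 = 0.0143 mg/L.
After input B: C = (9.431·0.0143 + 0.0717·0.0795) / 9.503 = 0.01479 mg/L.
After input C: C = (9.503·0.01479 + 0.014·0.65) / 9.517 = 0.01573 mg/L.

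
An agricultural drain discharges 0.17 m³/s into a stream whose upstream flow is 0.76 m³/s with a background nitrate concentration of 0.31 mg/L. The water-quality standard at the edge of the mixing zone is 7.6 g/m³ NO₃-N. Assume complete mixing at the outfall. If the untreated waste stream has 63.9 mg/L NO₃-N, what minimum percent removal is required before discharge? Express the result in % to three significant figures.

Mass balance: 7.6·0.93 = 0.17·Cₑ + 0.76·0.31.
Cₑ = (7.068 − 0.2356) / 0.17 = 40.19 mg/L.
Required removal = 1 − 40.19/63.9 = 37.1 %.

37.1 %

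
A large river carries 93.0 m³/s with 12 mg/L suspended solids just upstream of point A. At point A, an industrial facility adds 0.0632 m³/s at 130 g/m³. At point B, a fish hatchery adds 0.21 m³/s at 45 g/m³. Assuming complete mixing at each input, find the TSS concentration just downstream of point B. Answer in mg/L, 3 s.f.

After input A: C = (93·12 + 0.0632·130) / 93.06 = 12.08 mg/L.
After input B: C = (93.06·12.08 + 0.21·45) / 93.27 = 12.15 mg/L.

12.2 mg/L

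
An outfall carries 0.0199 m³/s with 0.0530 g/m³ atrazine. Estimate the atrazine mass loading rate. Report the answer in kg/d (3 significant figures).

0.0911 kg/d

Mass flux = Q·C = 0.0199 m³/s × 0.053 g/m³ = 0.001055 g/s.
= 0.001055 g/s × 86.4 = 0.09113 kg/d.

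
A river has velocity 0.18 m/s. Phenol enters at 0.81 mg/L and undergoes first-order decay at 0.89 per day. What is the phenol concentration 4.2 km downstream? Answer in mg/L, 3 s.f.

Travel time t = 4.2 km / 0.18 m/s = 4200/0.18 = 2.333e+04 s = 0.2701 d.
First-order decay: C = 0.81·exp(−0.89·0.2701) = 0.81·0.7863 = 0.6369 mg/L.

0.637 mg/L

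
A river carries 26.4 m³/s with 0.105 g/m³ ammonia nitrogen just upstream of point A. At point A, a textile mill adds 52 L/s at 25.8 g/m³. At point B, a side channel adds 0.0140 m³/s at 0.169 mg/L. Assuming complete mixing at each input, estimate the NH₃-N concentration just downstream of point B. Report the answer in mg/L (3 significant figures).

52 L/s = 0.052 m³/s.
After input A: C = (26.4·0.105 + 0.052·25.8) / 26.45 = 0.1555 mg/L.
After input B: C = (26.45·0.1555 + 0.014·0.169) / 26.47 = 0.1555 mg/L.

0.156 mg/L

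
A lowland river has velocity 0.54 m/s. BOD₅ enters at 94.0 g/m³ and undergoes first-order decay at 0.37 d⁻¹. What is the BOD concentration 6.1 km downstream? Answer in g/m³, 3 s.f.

Travel time t = 6.1 km / 0.54 m/s = 6100/0.54 = 1.13e+04 s = 0.1307 d.
First-order decay: C = 94.0·exp(−0.37·0.1307) = 94.0·0.9528 = 89.56 g/m³.

89.6 g/m³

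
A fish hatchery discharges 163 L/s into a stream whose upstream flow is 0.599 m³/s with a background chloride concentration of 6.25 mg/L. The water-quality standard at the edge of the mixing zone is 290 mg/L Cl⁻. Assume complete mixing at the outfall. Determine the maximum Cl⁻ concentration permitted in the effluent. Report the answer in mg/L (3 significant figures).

1330 mg/L

163 L/s = 0.163 m³/s.
Mass balance: 290·0.762 = 0.163·Cₑ + 0.599·6.25.
Cₑ = (221 − 3.744) / 0.163 = 1333 mg/L.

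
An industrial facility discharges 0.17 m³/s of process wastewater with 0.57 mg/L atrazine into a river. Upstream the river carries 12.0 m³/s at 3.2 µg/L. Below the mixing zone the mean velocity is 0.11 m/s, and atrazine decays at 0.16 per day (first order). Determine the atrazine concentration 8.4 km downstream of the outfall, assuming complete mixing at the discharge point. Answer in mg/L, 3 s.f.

0.00965 mg/L

3.2 µg/L = 0.0032 mg/L.
After complete mixing, C₀ = (0.17·0.57 + 12·0.0032) / 12.17 = 0.01112 mg/L.
Travel time t = 8400 m / 0.11 m/s = 7.636e+04 s = 0.8838 d.
C = 0.01112·exp(−0.16·0.8838) = 0.01112·0.8681 = 0.009651 mg/L.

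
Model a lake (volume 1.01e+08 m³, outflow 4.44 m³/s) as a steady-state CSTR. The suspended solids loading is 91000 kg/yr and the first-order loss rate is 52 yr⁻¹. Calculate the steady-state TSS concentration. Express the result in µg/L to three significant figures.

Outflow Q = 4.44 m³/s × 3.156e+07 s/yr = 1.401e+08 m³/yr.
Steady-state CSTR mass balance: W = Q·C + k·V·C, so C = W/(Q + kV).
Q + kV = 1.401e+08 + 52·1.01e+08 = 5.392e+09 m³/yr.
C = 91000/5.392e+09 = 1.688e-05 kg/m³ = 0.01688 mg/L = 16.88 µg/L.

16.9 µg/L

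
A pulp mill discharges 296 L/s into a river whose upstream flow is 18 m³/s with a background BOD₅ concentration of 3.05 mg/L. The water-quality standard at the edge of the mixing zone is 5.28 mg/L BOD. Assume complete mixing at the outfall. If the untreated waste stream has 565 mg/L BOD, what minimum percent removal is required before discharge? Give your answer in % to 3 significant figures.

296 L/s = 0.296 m³/s.
Mass balance: 5.28·18.3 = 0.296·Cₑ + 18·3.05.
Cₑ = (96.6 − 54.9) / 0.296 = 140.9 mg/L.
Required removal = 1 − 140.9/565 = 75.06 %.

75.1 %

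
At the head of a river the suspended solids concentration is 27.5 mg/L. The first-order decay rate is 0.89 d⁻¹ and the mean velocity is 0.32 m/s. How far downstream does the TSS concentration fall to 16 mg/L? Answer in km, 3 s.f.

16.8 km

From C = C₀·e^(−kt), t = ln(C₀/C)/k = ln(27.5/16)/0.89 = 0.5416/0.89 = 0.6085 d.
Distance = v·t = 0.32 m/s × 5.258e+04 s = 1.682e+04 m = 16.82 km.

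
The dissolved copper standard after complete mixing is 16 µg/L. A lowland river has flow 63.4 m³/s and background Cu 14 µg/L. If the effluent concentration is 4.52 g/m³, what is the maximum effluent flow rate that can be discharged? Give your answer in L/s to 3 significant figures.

14 µg/L = 0.014 mg/L.
16 µg/L = 0.016 mg/L.
Mass balance at complete mixing: C_std·(Q_w + Q_r) = Q_w·C_e + Q_r·C_b.
Rearranging, Q_w = Q_r·(C_std − C_b)/(C_e − C_std) = 63.4·(0.016 − 0.014) / (4.52 − 0.016) = 0.02815 m³/s.
= 28.15 L/s.

28.2 L/s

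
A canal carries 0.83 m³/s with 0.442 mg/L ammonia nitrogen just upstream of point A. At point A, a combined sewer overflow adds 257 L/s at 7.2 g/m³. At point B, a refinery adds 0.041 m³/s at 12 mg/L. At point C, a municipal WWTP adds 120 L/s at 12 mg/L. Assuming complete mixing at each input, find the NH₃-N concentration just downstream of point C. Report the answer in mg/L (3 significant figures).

3.32 mg/L

257 L/s = 0.257 m³/s.
After input A: C = (0.83·0.442 + 0.257·7.2) / 1.087 = 2.04 mg/L.
After input B: C = (1.087·2.04 + 0.041·12) / 1.128 = 2.402 mg/L.
120 L/s = 0.12 m³/s.
After input C: C = (1.128·2.402 + 0.12·12) / 1.248 = 3.325 mg/L.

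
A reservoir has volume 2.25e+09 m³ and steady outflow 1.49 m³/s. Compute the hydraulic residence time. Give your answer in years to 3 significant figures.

Q = 1.49 m³/s × 3.156e+07 s/yr = 4.702e+07 m³/yr.
Hydraulic residence time τ = V/Q = 2.25e+09/4.702e+07 = 47.85 yr.

47.9 yr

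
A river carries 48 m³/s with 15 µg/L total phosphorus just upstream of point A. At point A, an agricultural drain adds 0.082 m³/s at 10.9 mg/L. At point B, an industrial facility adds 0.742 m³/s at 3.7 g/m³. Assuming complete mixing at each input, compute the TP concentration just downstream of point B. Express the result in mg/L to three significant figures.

0.0893 mg/L

15 µg/L = 0.015 mg/L.
After input A: C = (48·0.015 + 0.082·10.9) / 48.08 = 0.03356 mg/L.
After input B: C = (48.08·0.03356 + 0.742·3.7) / 48.82 = 0.08928 mg/L.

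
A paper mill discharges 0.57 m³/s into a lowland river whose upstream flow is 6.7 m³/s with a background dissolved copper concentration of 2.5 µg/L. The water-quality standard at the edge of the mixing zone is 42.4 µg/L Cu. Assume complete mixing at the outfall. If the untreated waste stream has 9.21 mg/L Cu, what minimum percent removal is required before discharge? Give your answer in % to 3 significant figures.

94.4 %

2.5 µg/L = 0.0025 mg/L.
42.4 µg/L = 0.0424 mg/L.
Mass balance: 0.0424·7.27 = 0.57·Cₑ + 6.7·0.0025.
Cₑ = (0.3082 − 0.01675) / 0.57 = 0.5114 mg/L.
Required removal = 1 − 0.5114/9.21 = 94.45 %.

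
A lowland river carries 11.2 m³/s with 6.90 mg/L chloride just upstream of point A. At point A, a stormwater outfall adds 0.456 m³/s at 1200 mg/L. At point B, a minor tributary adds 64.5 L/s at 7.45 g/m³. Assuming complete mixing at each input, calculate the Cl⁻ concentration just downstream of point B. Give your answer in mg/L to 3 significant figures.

53.3 mg/L

After input A: C = (11.2·6.9 + 0.456·1200) / 11.66 = 53.58 mg/L.
64.5 L/s = 0.0645 m³/s.
After input B: C = (11.66·53.58 + 0.0645·7.45) / 11.72 = 53.32 mg/L.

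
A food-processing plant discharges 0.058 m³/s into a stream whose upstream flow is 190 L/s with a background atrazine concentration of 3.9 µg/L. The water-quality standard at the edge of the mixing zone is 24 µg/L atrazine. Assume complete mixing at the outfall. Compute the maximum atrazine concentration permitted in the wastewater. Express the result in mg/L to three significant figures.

190 L/s = 0.19 m³/s.
3.9 µg/L = 0.0039 mg/L.
24 µg/L = 0.024 mg/L.
Mass balance: 0.024·0.248 = 0.058·Cₑ + 0.19·0.0039.
Cₑ = (0.005952 − 0.000741) / 0.058 = 0.08984 mg/L.

0.0898 mg/L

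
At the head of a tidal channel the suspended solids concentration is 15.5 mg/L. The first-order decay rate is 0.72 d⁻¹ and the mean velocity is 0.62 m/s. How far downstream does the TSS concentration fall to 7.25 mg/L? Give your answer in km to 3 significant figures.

56.5 km

From C = C₀·e^(−kt), t = ln(C₀/C)/k = ln(15.5/7.25)/0.72 = 0.7598/0.72 = 1.055 d.
Distance = v·t = 0.62 m/s × 9.118e+04 s = 5.653e+04 m = 56.53 km.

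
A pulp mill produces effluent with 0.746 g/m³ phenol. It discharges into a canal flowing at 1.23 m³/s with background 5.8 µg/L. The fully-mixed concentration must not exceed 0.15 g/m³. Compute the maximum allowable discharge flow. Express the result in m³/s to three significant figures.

0.298 m³/s

5.8 µg/L = 0.0058 mg/L.
Mass balance at complete mixing: C_std·(Q_w + Q_r) = Q_w·C_e + Q_r·C_b.
Rearranging, Q_w = Q_r·(C_std − C_b)/(C_e − C_std) = 1.23·(0.15 − 0.0058) / (0.746 − 0.15) = 0.2976 m³/s.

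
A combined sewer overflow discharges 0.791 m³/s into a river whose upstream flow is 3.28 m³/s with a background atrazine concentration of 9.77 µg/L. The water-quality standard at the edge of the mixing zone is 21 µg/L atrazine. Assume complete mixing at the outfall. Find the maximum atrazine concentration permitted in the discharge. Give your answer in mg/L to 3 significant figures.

9.77 µg/L = 0.00977 mg/L.
21 µg/L = 0.021 mg/L.
Mass balance: 0.021·4.071 = 0.791·Cₑ + 3.28·0.00977.
Cₑ = (0.08549 − 0.03205) / 0.791 = 0.06757 mg/L.

0.0676 mg/L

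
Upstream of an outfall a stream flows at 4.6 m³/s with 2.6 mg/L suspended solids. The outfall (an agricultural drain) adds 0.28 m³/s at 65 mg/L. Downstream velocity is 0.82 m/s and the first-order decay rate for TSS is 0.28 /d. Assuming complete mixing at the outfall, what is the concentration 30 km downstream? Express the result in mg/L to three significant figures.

After complete mixing, C₀ = (0.28·65 + 4.6·2.6) / 4.88 = 6.18 mg/L.
Travel time t = 3e+04 m / 0.82 m/s = 3.659e+04 s = 0.4234 d.
C = 6.18·exp(−0.28·0.4234) = 6.18·0.8882 = 5.489 mg/L.

5.49 mg/L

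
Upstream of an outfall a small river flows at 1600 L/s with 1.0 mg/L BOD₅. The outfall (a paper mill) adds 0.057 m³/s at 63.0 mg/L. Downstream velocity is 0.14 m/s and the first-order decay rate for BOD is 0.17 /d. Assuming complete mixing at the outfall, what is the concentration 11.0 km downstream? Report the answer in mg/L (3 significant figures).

1600 L/s = 1.6 m³/s.
After complete mixing, C₀ = (0.057·63 + 1.6·1) / 1.657 = 3.133 mg/L.
Travel time t = 1.1e+04 m / 0.14 m/s = 7.857e+04 s = 0.9094 d.
C = 3.133·exp(−0.17·0.9094) = 3.133·0.8568 = 2.684 mg/L.

2.68 mg/L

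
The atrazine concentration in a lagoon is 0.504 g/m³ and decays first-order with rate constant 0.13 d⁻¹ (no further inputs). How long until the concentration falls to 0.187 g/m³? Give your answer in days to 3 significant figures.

7.63 d

t = ln(C₀/C)/k = ln(0.504/0.187)/0.13 = 0.9915/0.13 = 7.627 d.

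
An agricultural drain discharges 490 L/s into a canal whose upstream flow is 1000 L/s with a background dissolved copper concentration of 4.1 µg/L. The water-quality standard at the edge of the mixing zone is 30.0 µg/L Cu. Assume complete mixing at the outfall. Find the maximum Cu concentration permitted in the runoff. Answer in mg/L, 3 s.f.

0.0829 mg/L

490 L/s = 0.49 m³/s.
1000 L/s = 1 m³/s.
4.1 µg/L = 0.0041 mg/L.
30.0 µg/L = 0.03 mg/L.
Mass balance: 0.03·1.49 = 0.49·Cₑ + 1·0.0041.
Cₑ = (0.0447 − 0.0041) / 0.49 = 0.08286 mg/L.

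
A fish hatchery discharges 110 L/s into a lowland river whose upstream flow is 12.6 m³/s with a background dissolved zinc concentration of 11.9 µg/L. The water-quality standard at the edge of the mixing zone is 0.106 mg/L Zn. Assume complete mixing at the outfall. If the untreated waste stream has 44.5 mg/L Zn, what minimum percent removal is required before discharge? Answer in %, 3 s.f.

75.5 %

110 L/s = 0.11 m³/s.
11.9 µg/L = 0.0119 mg/L.
Mass balance: 0.106·12.71 = 0.11·Cₑ + 12.6·0.0119.
Cₑ = (1.347 − 0.1499) / 0.11 = 10.88 mg/L.
Required removal = 1 − 10.88/44.5 = 75.54 %.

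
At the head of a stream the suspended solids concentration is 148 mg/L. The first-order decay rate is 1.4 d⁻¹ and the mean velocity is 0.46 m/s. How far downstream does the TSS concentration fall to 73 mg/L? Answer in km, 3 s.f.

20.1 km

From C = C₀·e^(−kt), t = ln(C₀/C)/k = ln(148/73)/1.4 = 0.7068/1.4 = 0.5048 d.
Distance = v·t = 0.46 m/s × 4.362e+04 s = 2.006e+04 m = 20.06 km.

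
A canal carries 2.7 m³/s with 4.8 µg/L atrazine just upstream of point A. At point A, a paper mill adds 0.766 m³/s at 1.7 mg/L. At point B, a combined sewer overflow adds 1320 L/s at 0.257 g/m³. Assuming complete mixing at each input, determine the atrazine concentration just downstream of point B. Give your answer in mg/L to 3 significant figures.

0.346 mg/L

4.8 µg/L = 0.0048 mg/L.
After input A: C = (2.7·0.0048 + 0.766·1.7) / 3.466 = 0.3794 mg/L.
1320 L/s = 1.32 m³/s.
After input B: C = (3.466·0.3794 + 1.32·0.257) / 4.786 = 0.3457 mg/L.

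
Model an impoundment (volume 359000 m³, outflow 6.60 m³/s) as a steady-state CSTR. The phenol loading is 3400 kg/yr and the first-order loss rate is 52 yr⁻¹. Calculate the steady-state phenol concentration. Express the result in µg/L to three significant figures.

15.0 µg/L

Outflow Q = 6.60 m³/s × 3.156e+07 s/yr = 2.083e+08 m³/yr.
Steady-state CSTR mass balance: W = Q·C + k·V·C, so C = W/(Q + kV).
Q + kV = 2.083e+08 + 52·359000 = 2.269e+08 m³/yr.
C = 3400/2.269e+08 = 1.498e-05 kg/m³ = 0.01498 mg/L = 14.98 µg/L.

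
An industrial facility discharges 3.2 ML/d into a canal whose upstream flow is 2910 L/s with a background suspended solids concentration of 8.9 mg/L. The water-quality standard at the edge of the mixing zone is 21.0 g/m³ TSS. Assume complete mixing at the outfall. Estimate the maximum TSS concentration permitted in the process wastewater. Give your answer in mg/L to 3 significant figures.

972 mg/L

3.2 ML/d = 0.03704 m³/s.
2910 L/s = 2.91 m³/s.
Mass balance: 21·2.947 = 0.03704·Cₑ + 2.91·8.9.
Cₑ = (61.89 − 25.9) / 0.03704 = 971.7 mg/L.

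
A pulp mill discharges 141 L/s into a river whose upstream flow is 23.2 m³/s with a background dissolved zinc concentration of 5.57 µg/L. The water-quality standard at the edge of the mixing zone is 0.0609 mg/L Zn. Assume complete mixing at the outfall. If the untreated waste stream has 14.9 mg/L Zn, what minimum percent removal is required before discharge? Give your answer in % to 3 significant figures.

38.5 %

141 L/s = 0.141 m³/s.
5.57 µg/L = 0.00557 mg/L.
Mass balance: 0.0609·23.34 = 0.141·Cₑ + 23.2·0.00557.
Cₑ = (1.421 − 0.1292) / 0.141 = 9.165 mg/L.
Required removal = 1 − 9.165/14.9 = 38.49 %.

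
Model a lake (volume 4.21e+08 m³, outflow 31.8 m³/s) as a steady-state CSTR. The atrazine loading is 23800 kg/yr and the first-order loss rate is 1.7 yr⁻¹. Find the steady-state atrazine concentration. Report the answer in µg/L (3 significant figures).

Outflow Q = 31.8 m³/s × 3.156e+07 s/yr = 1.004e+09 m³/yr.
Steady-state CSTR mass balance: W = Q·C + k·V·C, so C = W/(Q + kV).
Q + kV = 1.004e+09 + 1.7·4.21e+08 = 1.719e+09 m³/yr.
C = 23800/1.719e+09 = 1.384e-05 kg/m³ = 0.01384 mg/L = 13.84 µg/L.

13.8 µg/L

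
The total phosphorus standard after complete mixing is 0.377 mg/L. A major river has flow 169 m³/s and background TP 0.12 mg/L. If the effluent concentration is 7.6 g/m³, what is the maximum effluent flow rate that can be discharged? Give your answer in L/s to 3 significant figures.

6010 L/s

Mass balance at complete mixing: C_std·(Q_w + Q_r) = Q_w·C_e + Q_r·C_b.
Rearranging, Q_w = Q_r·(C_std − C_b)/(C_e − C_std) = 169·(0.377 − 0.12) / (7.6 − 0.377) = 6.013 m³/s.
= 6013 L/s.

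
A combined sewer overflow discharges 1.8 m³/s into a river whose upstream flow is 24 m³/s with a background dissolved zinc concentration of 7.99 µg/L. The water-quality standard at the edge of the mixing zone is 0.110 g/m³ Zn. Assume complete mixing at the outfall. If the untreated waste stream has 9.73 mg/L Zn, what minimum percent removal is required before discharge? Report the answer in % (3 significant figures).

84.9 %

7.99 µg/L = 0.00799 mg/L.
Mass balance: 0.11·25.8 = 1.8·Cₑ + 24·0.00799.
Cₑ = (2.838 − 0.1918) / 1.8 = 1.47 mg/L.
Required removal = 1 − 1.47/9.73 = 84.89 %.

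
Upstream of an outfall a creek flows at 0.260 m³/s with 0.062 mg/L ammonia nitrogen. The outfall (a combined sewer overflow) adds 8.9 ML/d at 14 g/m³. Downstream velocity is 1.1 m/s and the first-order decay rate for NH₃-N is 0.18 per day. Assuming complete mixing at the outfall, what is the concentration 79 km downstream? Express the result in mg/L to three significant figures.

3.46 mg/L

8.9 ML/d = 0.103 m³/s.
After complete mixing, C₀ = (0.103·14 + 0.26·0.062) / 0.363 = 4.017 mg/L.
Travel time t = 7.9e+04 m / 1.1 m/s = 7.182e+04 s = 0.8312 d.
C = 4.017·exp(−0.18·0.8312) = 4.017·0.861 = 3.459 mg/L.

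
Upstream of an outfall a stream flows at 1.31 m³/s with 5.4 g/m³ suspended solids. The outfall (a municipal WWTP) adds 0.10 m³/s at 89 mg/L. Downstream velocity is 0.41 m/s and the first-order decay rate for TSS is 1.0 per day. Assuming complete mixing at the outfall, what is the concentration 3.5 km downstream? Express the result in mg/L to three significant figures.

10.3 mg/L

After complete mixing, C₀ = (0.1·89 + 1.31·5.4) / 1.41 = 11.33 mg/L.
Travel time t = 3500 m / 0.41 m/s = 8537 s = 0.0988 d.
C = 11.33·exp(−1.0·0.0988) = 11.33·0.9059 = 10.26 mg/L.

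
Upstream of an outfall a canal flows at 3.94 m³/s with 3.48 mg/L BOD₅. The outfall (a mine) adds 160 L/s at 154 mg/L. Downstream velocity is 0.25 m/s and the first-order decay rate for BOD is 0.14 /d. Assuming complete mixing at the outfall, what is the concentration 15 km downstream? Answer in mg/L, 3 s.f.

160 L/s = 0.16 m³/s.
After complete mixing, C₀ = (0.16·154 + 3.94·3.48) / 4.1 = 9.354 mg/L.
Travel time t = 1.5e+04 m / 0.25 m/s = 6e+04 s = 0.6944 d.
C = 9.354·exp(−0.14·0.6944) = 9.354·0.9074 = 8.487 mg/L.

8.49 mg/L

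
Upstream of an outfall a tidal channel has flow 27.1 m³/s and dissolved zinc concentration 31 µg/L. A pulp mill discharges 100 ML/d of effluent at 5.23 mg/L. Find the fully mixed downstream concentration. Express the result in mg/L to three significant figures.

100 ML/d = 1.157 m³/s.
31 µg/L = 0.031 mg/L.
By mass balance at complete mixing, C = (1.157·5.23 + 27.1·0.031) / (1.157 + 27.1) = 6.893/28.26 = 0.2439 mg/L.

0.244 mg/L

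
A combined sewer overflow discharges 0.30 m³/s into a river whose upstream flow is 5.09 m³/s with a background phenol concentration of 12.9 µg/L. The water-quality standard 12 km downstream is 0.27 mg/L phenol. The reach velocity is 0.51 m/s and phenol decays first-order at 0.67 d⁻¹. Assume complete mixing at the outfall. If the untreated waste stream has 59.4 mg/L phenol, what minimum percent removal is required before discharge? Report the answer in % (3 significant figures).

12.9 µg/L = 0.0129 mg/L.
Travel time to the compliance point: t = 1.2e+04/0.51 = 2.353e+04 s = 0.2723 d; decay factor exp(−0.67·0.2723) = 0.8332.
So the concentration just after mixing may be at most 0.27/0.8332 = 0.324 mg/L.
Mass balance: 0.324·5.39 = 0.3·Cₑ + 5.09·0.0129.
Cₑ = (1.747 − 0.06566) / 0.3 = 5.603 mg/L.
Required removal = 1 − 5.603/59.4 = 90.57 %.

90.6 %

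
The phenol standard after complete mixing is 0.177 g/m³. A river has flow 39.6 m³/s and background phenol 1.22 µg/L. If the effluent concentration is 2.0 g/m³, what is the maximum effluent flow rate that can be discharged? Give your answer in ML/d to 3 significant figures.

330 ML/d

1.22 µg/L = 0.00122 mg/L.
Mass balance at complete mixing: C_std·(Q_w + Q_r) = Q_w·C_e + Q_r·C_b.
Rearranging, Q_w = Q_r·(C_std − C_b)/(C_e − C_std) = 39.6·(0.177 − 0.00122) / (2 − 0.177) = 3.818 m³/s.
= 329.9 ML/d.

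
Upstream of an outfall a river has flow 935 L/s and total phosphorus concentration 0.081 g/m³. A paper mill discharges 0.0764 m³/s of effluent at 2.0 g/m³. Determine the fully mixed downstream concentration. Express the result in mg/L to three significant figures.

935 L/s = 0.935 m³/s.
Conservation of mass across the mixing zone: C = (0.0764·2 + 0.935·0.081) / (0.0764 + 0.935) = 0.2285/1.011 = 0.226 mg/L.

0.226 mg/L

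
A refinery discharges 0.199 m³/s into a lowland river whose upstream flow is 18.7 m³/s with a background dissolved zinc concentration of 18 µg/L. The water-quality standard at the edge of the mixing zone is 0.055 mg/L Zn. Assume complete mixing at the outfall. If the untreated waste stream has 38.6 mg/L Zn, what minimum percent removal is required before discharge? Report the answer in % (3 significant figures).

18 µg/L = 0.018 mg/L.
Mass balance: 0.055·18.9 = 0.199·Cₑ + 18.7·0.018.
Cₑ = (1.039 − 0.3366) / 0.199 = 3.532 mg/L.
Required removal = 1 − 3.532/38.6 = 90.85 %.

90.9 %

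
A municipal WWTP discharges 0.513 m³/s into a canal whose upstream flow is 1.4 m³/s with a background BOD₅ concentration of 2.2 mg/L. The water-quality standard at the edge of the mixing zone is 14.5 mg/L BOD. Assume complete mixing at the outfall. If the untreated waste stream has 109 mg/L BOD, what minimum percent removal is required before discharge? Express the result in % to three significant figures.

Mass balance: 14.5·1.913 = 0.513·Cₑ + 1.4·2.2.
Cₑ = (27.74 − 3.08) / 0.513 = 48.07 mg/L.
Required removal = 1 − 48.07/109 = 55.9 %.

55.9 %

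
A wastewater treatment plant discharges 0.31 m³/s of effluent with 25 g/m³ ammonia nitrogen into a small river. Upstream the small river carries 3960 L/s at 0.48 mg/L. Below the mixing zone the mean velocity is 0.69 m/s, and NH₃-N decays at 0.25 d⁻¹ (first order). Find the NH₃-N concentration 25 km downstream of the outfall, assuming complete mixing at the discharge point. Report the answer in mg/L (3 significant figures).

2.04 mg/L

3960 L/s = 3.96 m³/s.
After complete mixing, C₀ = (0.31·25 + 3.96·0.48) / 4.27 = 2.26 mg/L.
Travel time t = 2.5e+04 m / 0.69 m/s = 3.623e+04 s = 0.4194 d.
C = 2.26·exp(−0.25·0.4194) = 2.26·0.9005 = 2.035 mg/L.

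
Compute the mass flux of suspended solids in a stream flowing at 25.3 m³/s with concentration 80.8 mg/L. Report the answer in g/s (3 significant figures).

2040 g/s

Mass flux = Q·C = 25.3 m³/s × 80.8 g/m³ = 2044 g/s.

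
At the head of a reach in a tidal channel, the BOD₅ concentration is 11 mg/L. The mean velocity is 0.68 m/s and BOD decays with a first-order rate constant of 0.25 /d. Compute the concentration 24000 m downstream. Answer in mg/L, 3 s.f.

9.93 mg/L

Travel time t = 24000 m / 0.68 m/s = 2.4e+04/0.68 = 3.529e+04 s = 0.4085 d.
First-order decay: C = 11·exp(−0.25·0.4085) = 11·0.9029 = 9.932 mg/L.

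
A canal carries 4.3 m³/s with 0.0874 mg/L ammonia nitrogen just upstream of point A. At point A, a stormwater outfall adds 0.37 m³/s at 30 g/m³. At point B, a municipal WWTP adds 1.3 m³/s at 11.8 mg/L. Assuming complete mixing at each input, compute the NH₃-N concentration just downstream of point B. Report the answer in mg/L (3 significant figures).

After input A: C = (4.3·0.0874 + 0.37·30) / 4.67 = 2.457 mg/L.
After input B: C = (4.67·2.457 + 1.3·11.8) / 5.97 = 4.492 mg/L.

4.49 mg/L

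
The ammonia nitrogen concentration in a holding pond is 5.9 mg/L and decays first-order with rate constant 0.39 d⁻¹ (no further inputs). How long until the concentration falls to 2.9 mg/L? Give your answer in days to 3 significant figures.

1.82 d

t = ln(C₀/C)/k = ln(5.9/2.9)/0.39 = 0.7102/0.39 = 1.821 d.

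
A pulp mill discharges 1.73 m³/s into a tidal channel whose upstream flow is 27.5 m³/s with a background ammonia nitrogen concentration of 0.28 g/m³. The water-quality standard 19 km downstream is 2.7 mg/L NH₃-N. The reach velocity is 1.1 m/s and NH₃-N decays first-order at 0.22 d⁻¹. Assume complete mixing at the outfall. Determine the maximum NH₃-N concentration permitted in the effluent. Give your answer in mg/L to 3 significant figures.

43.2 mg/L

Travel time to the compliance point: t = 1.9e+04/1.1 = 1.727e+04 s = 0.1999 d; decay factor exp(−0.22·0.1999) = 0.957.
So the concentration just after mixing may be at most 2.7/0.957 = 2.821 mg/L.
Mass balance: 2.821·29.23 = 1.73·Cₑ + 27.5·0.28.
Cₑ = (82.47 − 7.7) / 1.73 = 43.22 mg/L.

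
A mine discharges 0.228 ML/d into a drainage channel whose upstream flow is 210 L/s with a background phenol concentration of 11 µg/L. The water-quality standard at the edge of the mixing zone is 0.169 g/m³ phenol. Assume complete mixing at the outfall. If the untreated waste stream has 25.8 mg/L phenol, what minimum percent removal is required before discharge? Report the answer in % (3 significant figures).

0.228 ML/d = 0.002639 m³/s.
210 L/s = 0.21 m³/s.
11 µg/L = 0.011 mg/L.
Mass balance: 0.169·0.2126 = 0.002639·Cₑ + 0.21·0.011.
Cₑ = (0.03594 − 0.00231) / 0.002639 = 12.74 mg/L.
Required removal = 1 − 12.74/25.8 = 50.61 %.

50.6 %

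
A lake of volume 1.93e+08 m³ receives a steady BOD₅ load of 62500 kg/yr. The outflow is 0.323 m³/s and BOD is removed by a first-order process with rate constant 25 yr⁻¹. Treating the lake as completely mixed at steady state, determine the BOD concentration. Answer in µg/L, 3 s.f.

Outflow Q = 0.323 m³/s × 3.156e+07 s/yr = 1.019e+07 m³/yr.
Steady-state CSTR mass balance: W = Q·C + k·V·C, so C = W/(Q + kV).
Q + kV = 1.019e+07 + 25·1.93e+08 = 4.835e+09 m³/yr.
C = 62500/4.835e+09 = 1.293e-05 kg/m³ = 0.01293 mg/L = 12.93 µg/L.

12.9 µg/L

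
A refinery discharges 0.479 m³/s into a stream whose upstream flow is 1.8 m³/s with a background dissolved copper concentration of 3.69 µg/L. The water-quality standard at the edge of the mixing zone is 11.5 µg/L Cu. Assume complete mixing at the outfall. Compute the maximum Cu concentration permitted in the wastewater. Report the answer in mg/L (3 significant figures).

3.69 µg/L = 0.00369 mg/L.
11.5 µg/L = 0.0115 mg/L.
Mass balance: 0.0115·2.279 = 0.479·Cₑ + 1.8·0.00369.
Cₑ = (0.02621 − 0.006642) / 0.479 = 0.04085 mg/L.

0.0408 mg/L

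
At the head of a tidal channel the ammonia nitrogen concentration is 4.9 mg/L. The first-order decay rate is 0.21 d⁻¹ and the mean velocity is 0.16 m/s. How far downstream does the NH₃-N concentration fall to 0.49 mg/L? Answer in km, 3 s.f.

152 km

From C = C₀·e^(−kt), t = ln(C₀/C)/k = ln(4.9/0.49)/0.21 = 2.303/0.21 = 10.96 d.
Distance = v·t = 0.16 m/s × 9.473e+05 s = 1.516e+05 m = 151.6 km.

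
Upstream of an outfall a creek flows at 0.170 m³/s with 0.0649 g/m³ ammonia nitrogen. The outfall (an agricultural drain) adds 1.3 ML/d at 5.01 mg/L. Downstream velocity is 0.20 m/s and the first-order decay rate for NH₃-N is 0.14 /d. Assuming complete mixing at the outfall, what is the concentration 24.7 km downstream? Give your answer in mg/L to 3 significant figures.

1.3 ML/d = 0.01505 m³/s.
After complete mixing, C₀ = (0.01505·5.01 + 0.17·0.0649) / 0.185 = 0.467 mg/L.
Travel time t = 2.47e+04 m / 0.20 m/s = 1.235e+05 s = 1.429 d.
C = 0.467·exp(−0.14·1.429) = 0.467·0.8186 = 0.3823 mg/L.

0.382 mg/L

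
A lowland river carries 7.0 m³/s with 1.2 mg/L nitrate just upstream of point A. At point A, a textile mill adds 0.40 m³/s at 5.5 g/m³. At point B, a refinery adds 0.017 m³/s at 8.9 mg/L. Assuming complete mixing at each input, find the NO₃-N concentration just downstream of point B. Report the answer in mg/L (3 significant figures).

After input A: C = (7·1.2 + 0.4·5.5) / 7.4 = 1.432 mg/L.
After input B: C = (7.4·1.432 + 0.017·8.9) / 7.417 = 1.45 mg/L.

1.45 mg/L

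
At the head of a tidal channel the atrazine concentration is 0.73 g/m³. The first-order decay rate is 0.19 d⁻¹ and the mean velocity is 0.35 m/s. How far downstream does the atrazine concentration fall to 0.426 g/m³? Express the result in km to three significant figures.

85.7 km

From C = C₀·e^(−kt), t = ln(C₀/C)/k = ln(0.73/0.426)/0.19 = 0.5386/0.19 = 2.835 d.
Distance = v·t = 0.35 m/s × 2.449e+05 s = 8.572e+04 m = 85.72 km.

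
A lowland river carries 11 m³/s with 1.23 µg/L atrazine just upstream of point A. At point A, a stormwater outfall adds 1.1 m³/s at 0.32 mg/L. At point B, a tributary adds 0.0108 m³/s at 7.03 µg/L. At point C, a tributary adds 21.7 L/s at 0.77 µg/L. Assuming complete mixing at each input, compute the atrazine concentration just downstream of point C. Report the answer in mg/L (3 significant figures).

1.23 µg/L = 0.00123 mg/L.
After input A: C = (11·0.00123 + 1.1·0.32) / 12.1 = 0.03021 mg/L.
7.03 µg/L = 0.00703 mg/L.
After input B: C = (12.1·0.03021 + 0.0108·0.00703) / 12.11 = 0.03019 mg/L.
21.7 L/s = 0.0217 m³/s.
0.77 µg/L = 0.00077 mg/L.
After input C: C = (12.11·0.03019 + 0.0217·0.00077) / 12.13 = 0.03014 mg/L.

0.0301 mg/L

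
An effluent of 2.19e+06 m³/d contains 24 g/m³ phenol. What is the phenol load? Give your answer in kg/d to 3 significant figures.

2.19e+06 m³/d = 25.35 m³/s.
Mass flux = Q·C = 25.35 m³/s × 24 g/m³ = 608.3 g/s.
= 608.3 g/s × 86.4 = 5.256e+04 kg/d.

52600 kg/d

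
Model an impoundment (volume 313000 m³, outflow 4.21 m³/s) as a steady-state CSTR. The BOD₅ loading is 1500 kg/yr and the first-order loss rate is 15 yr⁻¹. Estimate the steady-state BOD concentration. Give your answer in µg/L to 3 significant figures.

10.9 µg/L

Outflow Q = 4.21 m³/s × 3.156e+07 s/yr = 1.329e+08 m³/yr.
Steady-state CSTR mass balance: W = Q·C + k·V·C, so C = W/(Q + kV).
Q + kV = 1.329e+08 + 15·313000 = 1.376e+08 m³/yr.
C = 1500/1.376e+08 = 1.09e-05 kg/m³ = 0.0109 mg/L = 10.9 µg/L.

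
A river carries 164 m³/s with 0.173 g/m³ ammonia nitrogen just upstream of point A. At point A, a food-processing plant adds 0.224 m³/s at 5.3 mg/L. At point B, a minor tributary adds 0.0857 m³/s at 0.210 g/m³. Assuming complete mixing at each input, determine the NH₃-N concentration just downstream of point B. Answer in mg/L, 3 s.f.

After input A: C = (164·0.173 + 0.224·5.3) / 164.2 = 0.18 mg/L.
After input B: C = (164.2·0.18 + 0.0857·0.21) / 164.3 = 0.18 mg/L.

0.180 mg/L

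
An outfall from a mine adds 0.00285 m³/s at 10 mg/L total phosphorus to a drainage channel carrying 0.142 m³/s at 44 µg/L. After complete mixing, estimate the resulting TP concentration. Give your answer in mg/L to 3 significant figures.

0.240 mg/L

44 µg/L = 0.044 mg/L.
By mass balance at complete mixing, C = (0.00285·10 + 0.142·0.044) / (0.00285 + 0.142) = 0.03475/0.1448 = 0.2399 mg/L.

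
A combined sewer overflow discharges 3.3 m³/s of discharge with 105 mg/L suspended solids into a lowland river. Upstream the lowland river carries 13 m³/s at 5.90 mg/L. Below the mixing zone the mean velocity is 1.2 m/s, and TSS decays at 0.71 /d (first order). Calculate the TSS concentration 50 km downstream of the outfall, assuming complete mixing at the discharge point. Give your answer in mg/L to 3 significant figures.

After complete mixing, C₀ = (3.3·105 + 13·5.9) / 16.3 = 25.96 mg/L.
Travel time t = 5e+04 m / 1.2 m/s = 4.167e+04 s = 0.4823 d.
C = 25.96·exp(−0.71·0.4823) = 25.96·0.7101 = 18.44 mg/L.

18.4 mg/L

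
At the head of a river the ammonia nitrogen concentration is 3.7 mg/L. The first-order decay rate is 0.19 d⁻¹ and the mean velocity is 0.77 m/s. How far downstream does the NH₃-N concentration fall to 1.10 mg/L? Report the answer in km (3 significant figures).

425 km

From C = C₀·e^(−kt), t = ln(C₀/C)/k = ln(3.7/1.10)/0.19 = 1.213/0.19 = 6.384 d.
Distance = v·t = 0.77 m/s × 5.516e+05 s = 4.247e+05 m = 424.7 km.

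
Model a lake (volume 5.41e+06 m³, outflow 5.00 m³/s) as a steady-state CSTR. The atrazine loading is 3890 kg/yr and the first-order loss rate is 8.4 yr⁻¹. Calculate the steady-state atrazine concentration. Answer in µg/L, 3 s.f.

Outflow Q = 5.00 m³/s × 3.156e+07 s/yr = 1.578e+08 m³/yr.
Steady-state CSTR mass balance: W = Q·C + k·V·C, so C = W/(Q + kV).
Q + kV = 1.578e+08 + 8.4·5.41e+06 = 2.032e+08 m³/yr.
C = 3890/2.032e+08 = 1.914e-05 kg/m³ = 0.01914 mg/L = 19.14 µg/L.

19.1 µg/L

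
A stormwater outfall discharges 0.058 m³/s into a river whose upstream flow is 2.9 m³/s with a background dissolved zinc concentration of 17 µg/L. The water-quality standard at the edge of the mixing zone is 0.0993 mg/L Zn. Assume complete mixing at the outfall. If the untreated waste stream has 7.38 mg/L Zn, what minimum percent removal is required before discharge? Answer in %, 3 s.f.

17 µg/L = 0.017 mg/L.
Mass balance: 0.0993·2.958 = 0.058·Cₑ + 2.9·0.017.
Cₑ = (0.2937 − 0.0493) / 0.058 = 4.214 mg/L.
Required removal = 1 − 4.214/7.38 = 42.9 %.

42.9 %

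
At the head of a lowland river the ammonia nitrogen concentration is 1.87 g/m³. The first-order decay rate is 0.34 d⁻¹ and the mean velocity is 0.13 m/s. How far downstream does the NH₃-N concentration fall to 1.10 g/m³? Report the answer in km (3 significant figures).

From C = C₀·e^(−kt), t = ln(C₀/C)/k = ln(1.87/1.10)/0.34 = 0.5306/0.34 = 1.561 d.
Distance = v·t = 0.13 m/s × 1.348e+05 s = 1.753e+04 m = 17.53 km.

17.5 km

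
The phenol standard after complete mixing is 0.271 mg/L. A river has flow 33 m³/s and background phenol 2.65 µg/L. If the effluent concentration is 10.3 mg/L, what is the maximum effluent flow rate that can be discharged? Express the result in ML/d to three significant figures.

2.65 µg/L = 0.00265 mg/L.
Mass balance at complete mixing: C_std·(Q_w + Q_r) = Q_w·C_e + Q_r·C_b.
Rearranging, Q_w = Q_r·(C_std − C_b)/(C_e − C_std) = 33·(0.271 − 0.00265) / (10.3 − 0.271) = 0.883 m³/s.
= 76.29 ML/d.

76.3 ML/d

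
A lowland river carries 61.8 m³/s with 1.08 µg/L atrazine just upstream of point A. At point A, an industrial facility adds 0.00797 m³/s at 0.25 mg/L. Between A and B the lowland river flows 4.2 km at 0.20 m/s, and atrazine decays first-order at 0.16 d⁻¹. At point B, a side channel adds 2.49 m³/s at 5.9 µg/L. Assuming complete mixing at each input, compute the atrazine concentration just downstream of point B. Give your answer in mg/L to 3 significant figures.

0.00126 mg/L

1.08 µg/L = 0.00108 mg/L.
After input A: C = (61.8·0.00108 + 0.00797·0.25) / 61.81 = 0.001112 mg/L.
Over the 4.2 km reach to input B (t = 2.1e+04 s = 0.2431 d), decay gives C = 0.001112·exp(−0.16·0.2431) = 0.00107 mg/L.
5.9 µg/L = 0.0059 mg/L.
After input B: C = (61.81·0.00107 + 2.49·0.0059) / 64.3 = 0.001257 mg/L.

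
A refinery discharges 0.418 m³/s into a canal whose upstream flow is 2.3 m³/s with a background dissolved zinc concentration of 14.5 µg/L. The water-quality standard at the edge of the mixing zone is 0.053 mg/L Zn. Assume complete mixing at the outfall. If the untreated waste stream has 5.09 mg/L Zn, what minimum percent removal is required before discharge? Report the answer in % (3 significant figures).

94.8 %

14.5 µg/L = 0.0145 mg/L.
Mass balance: 0.053·2.718 = 0.418·Cₑ + 2.3·0.0145.
Cₑ = (0.1441 − 0.03335) / 0.418 = 0.2648 mg/L.
Required removal = 1 − 0.2648/5.09 = 94.8 %.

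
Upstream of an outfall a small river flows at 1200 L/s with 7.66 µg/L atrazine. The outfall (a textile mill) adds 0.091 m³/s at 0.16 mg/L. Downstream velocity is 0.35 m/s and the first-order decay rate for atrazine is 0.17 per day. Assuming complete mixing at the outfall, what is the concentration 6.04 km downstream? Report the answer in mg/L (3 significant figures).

0.0178 mg/L

1200 L/s = 1.2 m³/s.
7.66 µg/L = 0.00766 mg/L.
After complete mixing, C₀ = (0.091·0.16 + 1.2·0.00766) / 1.291 = 0.0184 mg/L.
Travel time t = 6040 m / 0.35 m/s = 1.726e+04 s = 0.1997 d.
C = 0.0184·exp(−0.17·0.1997) = 0.0184·0.9666 = 0.01778 mg/L.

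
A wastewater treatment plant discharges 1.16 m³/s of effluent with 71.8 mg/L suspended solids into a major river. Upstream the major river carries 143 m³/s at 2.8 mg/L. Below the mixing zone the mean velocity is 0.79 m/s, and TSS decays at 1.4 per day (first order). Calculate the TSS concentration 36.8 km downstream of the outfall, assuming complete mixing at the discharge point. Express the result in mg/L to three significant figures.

1.58 mg/L

After complete mixing, C₀ = (1.16·71.8 + 143·2.8) / 144.2 = 3.355 mg/L.
Travel time t = 3.68e+04 m / 0.79 m/s = 4.658e+04 s = 0.5391 d.
C = 3.355·exp(−1.4·0.5391) = 3.355·0.4701 = 1.577 mg/L.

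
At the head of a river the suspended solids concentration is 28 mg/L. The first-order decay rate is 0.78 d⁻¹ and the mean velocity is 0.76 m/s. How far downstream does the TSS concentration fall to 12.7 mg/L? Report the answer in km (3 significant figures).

From C = C₀·e^(−kt), t = ln(C₀/C)/k = ln(28/12.7)/0.78 = 0.7906/0.78 = 1.014 d.
Distance = v·t = 0.76 m/s × 8.757e+04 s = 6.656e+04 m = 66.56 km.

66.6 km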